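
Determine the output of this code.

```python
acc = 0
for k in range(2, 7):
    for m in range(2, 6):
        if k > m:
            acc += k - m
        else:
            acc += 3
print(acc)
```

50

k=2,m=2: not 2>2, acc = 0+3 = 3
k=2,m=3: not 2>3, acc = 3+3 = 6
k=2,m=4: not 2>4, acc = 6+3 = 9
k=2,m=5: not 2>5, acc = 9+3 = 12
k=3,m=2: 3>2, acc = 12+1 = 13
k=3,m=3: not 3>3, acc = 13+3 = 16
k=3,m=4: not 3>4, acc = 16+3 = 19
k=3,m=5: not 3>5, acc = 19+3 = 22
k=4,m=2: 4>2, acc = 22+2 = 24
k=4,m=3: 4>3, acc = 24+1 = 25
k=4,m=4: not 4>4, acc = 25+3 = 28
k=4,m=5: not 4>5, acc = 28+3 = 31
k=5,m=2: 5>2, acc = 31+3 = 34
k=5,m=3: 5>3, acc = 34+2 = 36
k=5,m=4: 5>4, acc = 36+1 = 37
k=5,m=5: not 5>5, acc = 37+3 = 40
k=6,m=2: 6>2, acc = 40+4 = 44
k=6,m=3: 6>3, acc = 44+3 = 47
k=6,m=4: 6>4, acc = 47+2 = 49
k=6,m=5: 6>5, acc = 49+1 = 50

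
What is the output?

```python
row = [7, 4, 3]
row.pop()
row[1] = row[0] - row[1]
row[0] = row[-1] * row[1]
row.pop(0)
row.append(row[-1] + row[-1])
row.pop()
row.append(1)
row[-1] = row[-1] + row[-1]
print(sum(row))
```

pop() removes 3 → [7, 4]
row[1] = row[0]-row[1] = 7-4 = 3 → [7, 3]
row[0] = row[-1]*row[1] = 3*3 = 9 → [9, 3]
pop(0) removes 9 → [3]
append row[-1]+row[-1] = 3+3 = 6 → [3, 6]
pop() removes 6 → [3]
append 1 → [3, 1]
row[-1] = row[-1]+row[-1] = 1+1 = 2 → [3, 2]
sum = 5

5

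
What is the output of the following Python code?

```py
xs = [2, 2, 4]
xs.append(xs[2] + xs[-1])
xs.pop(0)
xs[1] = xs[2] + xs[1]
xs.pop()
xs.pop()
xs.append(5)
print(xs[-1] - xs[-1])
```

0

append xs[2]+xs[-1] = 4+4 = 8 → [2, 2, 4, 8]
pop(0) removes 2 → [2, 4, 8]
xs[1] = xs[2]+xs[1] = 8+4 = 12 → [2, 12, 8]
pop() removes 8 → [2, 12]
pop() removes 12 → [2]
append 5 → [2, 5]
xs[-1]-xs[-1] = 5-5 = 0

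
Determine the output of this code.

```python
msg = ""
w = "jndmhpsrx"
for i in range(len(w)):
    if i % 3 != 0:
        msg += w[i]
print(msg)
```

ndhprx

i=0: skip
i=1: add 'n' → 'n'
i=2: add 'd' → 'nd'
i=3: skip
i=4: add 'h' → 'ndh'
i=5: add 'p' → 'ndhp'
i=6: skip
i=7: add 'r' → 'ndhpr'
i=8: add 'x' → 'ndhprx'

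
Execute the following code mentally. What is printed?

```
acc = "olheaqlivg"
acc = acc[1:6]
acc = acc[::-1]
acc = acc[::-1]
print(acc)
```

lheaq

slice [1:6] → 'lheaq'
reverse → 'qaehl'
reverse → 'lheaq'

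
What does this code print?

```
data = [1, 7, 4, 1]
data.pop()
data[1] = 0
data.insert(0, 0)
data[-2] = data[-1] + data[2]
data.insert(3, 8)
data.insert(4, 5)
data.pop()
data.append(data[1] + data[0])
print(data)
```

pop() removes 1 → [1, 7, 4]
data[1] = 0 → [1, 0, 4]
insert 0 at 0 → [0, 1, 0, 4]
data[-2] = data[-1]+data[2] = 4+0 = 4 → [0, 1, 4, 4]
insert 8 at 3 → [0, 1, 4, 8, 4]
insert 5 at 4 → [0, 1, 4, 8, 5, 4]
pop() removes 4 → [0, 1, 4, 8, 5]
append data[1]+data[0] = 1+0 = 1 → [0, 1, 4, 8, 5, 1]

[0, 1, 4, 8, 5, 1]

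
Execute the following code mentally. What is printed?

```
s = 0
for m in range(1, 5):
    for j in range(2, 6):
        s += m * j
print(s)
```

140

m=1,j=2: s = 0+2 = 2
m=1,j=3: s = 2+3 = 5
m=1,j=4: s = 5+4 = 9
m=1,j=5: s = 9+5 = 14
m=2,j=2: s = 14+4 = 18
m=2,j=3: s = 18+6 = 24
m=2,j=4: s = 24+8 = 32
m=2,j=5: s = 32+10 = 42
m=3,j=2: s = 42+6 = 48
m=3,j=3: s = 48+9 = 57
m=3,j=4: s = 57+12 = 69
m=3,j=5: s = 69+15 = 84
m=4,j=2: s = 84+8 = 92
m=4,j=3: s = 92+12 = 104
m=4,j=4: s = 104+16 = 120
m=4,j=5: s = 120+20 = 140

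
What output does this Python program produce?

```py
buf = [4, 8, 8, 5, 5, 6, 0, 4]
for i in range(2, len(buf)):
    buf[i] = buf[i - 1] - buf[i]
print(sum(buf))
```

-55

i=2: buf[2] = 8-8 = 0 → [4, 8, 0, 5, 5, 6, 0, 4]
i=3: buf[3] = 0-5 = -5 → [4, 8, 0, -5, 5, 6, 0, 4]
i=4: buf[4] = (-5)-5 = -10 → [4, 8, 0, -5, -10, 6, 0, 4]
i=5: buf[5] = (-10)-6 = -16 → [4, 8, 0, -5, -10, -16, 0, 4]
i=6: buf[6] = (-16)-0 = -16 → [4, 8, 0, -5, -10, -16, -16, 4]
i=7: buf[7] = (-16)-4 = -20 → [4, 8, 0, -5, -10, -16, -16, -20]
sum = -55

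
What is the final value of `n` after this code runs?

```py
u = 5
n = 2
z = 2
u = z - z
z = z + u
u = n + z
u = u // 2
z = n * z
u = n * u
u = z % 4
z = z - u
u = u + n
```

2

u = 2-2 = 0
z = 2+0 = 2
u = 2+2 = 4
u = 4//2 = 2
z = 2*2 = 4
u = 2*2 = 4
u = 4%4 = 0
z = 4-0 = 4
u = 0+2 = 2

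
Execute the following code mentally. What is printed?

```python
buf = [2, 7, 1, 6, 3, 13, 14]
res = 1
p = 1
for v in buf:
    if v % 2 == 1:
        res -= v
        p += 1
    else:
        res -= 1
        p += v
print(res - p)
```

-53

v=2: not odd, res = 1-1 = 0; p=3
v=7: odd, res = 0-7 = -7; p=4
v=1: odd, res = (-7)-1 = -8; p=5
v=6: not odd, res = (-8)-1 = -9; p=11
v=3: odd, res = (-9)-3 = -12; p=12
v=13: odd, res = (-12)-13 = -25; p=13
v=14: not odd, res = (-25)-1 = -26; p=27
res-p = (-26)-27 = -53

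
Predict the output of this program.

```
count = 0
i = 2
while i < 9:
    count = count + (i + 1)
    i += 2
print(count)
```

24

i=2: count = 0+3 = 3
i=4: count = 3+5 = 8
i=6: count = 8+7 = 15
i=8: count = 15+9 = 24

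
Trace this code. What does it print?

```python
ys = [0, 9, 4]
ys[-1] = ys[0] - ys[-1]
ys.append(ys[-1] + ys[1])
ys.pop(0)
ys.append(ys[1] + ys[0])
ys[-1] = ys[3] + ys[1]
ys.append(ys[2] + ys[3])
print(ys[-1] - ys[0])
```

-3

ys[-1] = ys[0]-ys[-1] = 0-4 = -4 → [0, 9, -4]
append ys[-1]+ys[1] = (-4)+9 = 5 → [0, 9, -4, 5]
pop(0) removes 0 → [9, -4, 5]
append ys[1]+ys[0] = (-4)+9 = 5 → [9, -4, 5, 5]
ys[-1] = ys[3]+ys[1] = 5+(-4) = 1 → [9, -4, 5, 1]
append ys[2]+ys[3] = 5+1 = 6 → [9, -4, 5, 1, 6]
ys[-1]-ys[0] = 6-9 = -3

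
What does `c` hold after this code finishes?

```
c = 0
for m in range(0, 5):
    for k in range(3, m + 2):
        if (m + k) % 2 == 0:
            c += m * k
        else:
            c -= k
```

m=2,k=3: odd sum, c = 0-3 = -3
m=3,k=3: even sum, c = (-3)+9 = 6
m=3,k=4: odd sum, c = 6-4 = 2
m=4,k=3: odd sum, c = 2-3 = -1
m=4,k=4: even sum, c = (-1)+16 = 15
m=4,k=5: odd sum, c = 15-5 = 10

10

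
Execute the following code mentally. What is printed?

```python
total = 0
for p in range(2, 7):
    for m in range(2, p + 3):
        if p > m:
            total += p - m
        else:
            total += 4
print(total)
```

80

p=2,m=2: not 2>2, total = 0+4 = 4
p=2,m=3: not 2>3, total = 4+4 = 8
p=2,m=4: not 2>4, total = 8+4 = 12
p=3,m=2: 3>2, total = 12+1 = 13
p=3,m=3: not 3>3, total = 13+4 = 17
p=3,m=4: not 3>4, total = 17+4 = 21
p=3,m=5: not 3>5, total = 21+4 = 25
p=4,m=2: 4>2, total = 25+2 = 27
p=4,m=3: 4>3, total = 27+1 = 28
p=4,m=4: not 4>4, total = 28+4 = 32
p=4,m=5: not 4>5, total = 32+4 = 36
p=4,m=6: not 4>6, total = 36+4 = 40
p=5,m=2: 5>2, total = 40+3 = 43
p=5,m=3: 5>3, total = 43+2 = 45
p=5,m=4: 5>4, total = 45+1 = 46
p=5,m=5: not 5>5, total = 46+4 = 50
p=5,m=6: not 5>6, total = 50+4 = 54
p=5,m=7: not 5>7, total = 54+4 = 58
p=6,m=2: 6>2, total = 58+4 = 62
p=6,m=3: 6>3, total = 62+3 = 65
p=6,m=4: 6>4, total = 65+2 = 67
p=6,m=5: 6>5, total = 67+1 = 68
p=6,m=6: not 6>6, total = 68+4 = 72
p=6,m=7: not 6>7, total = 72+4 = 76
p=6,m=8: not 6>8, total = 76+4 = 80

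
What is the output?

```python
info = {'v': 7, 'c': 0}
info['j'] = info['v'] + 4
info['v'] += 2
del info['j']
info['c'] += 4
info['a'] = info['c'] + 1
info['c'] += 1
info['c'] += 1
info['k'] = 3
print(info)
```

info['j'] = info['v']+4 = 11 → {'v': 7, 'c': 0, 'j': 11}
info['v'] = 7+2 = 9 → {'v': 9, 'c': 0, 'j': 11}
del 'j' → {'v': 9, 'c': 0}
info['c'] = 0+4 = 4 → {'v': 9, 'c': 4}
info['a'] = info['c']+1 = 5 → {'v': 9, 'c': 4, 'a': 5}
info['c'] = 4+1 = 5 → {'v': 9, 'c': 5, 'a': 5}
info['c'] = 5+1 = 6 → {'v': 9, 'c': 6, 'a': 5}
info['k'] = 3 → {'v': 9, 'c': 6, 'a': 5, 'k': 3}

{'v': 9, 'c': 6, 'a': 5, 'k': 3}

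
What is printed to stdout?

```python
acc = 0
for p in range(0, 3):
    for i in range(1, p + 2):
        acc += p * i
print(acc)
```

15

p=0,i=1: acc = 0+0 = 0
p=1,i=1: acc = 0+1 = 1
p=1,i=2: acc = 1+2 = 3
p=2,i=1: acc = 3+2 = 5
p=2,i=2: acc = 5+4 = 9
p=2,i=3: acc = 9+6 = 15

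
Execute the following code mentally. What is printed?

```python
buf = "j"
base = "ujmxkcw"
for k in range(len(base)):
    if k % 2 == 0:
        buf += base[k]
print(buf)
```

k=0: add 'u' → 'ju'
k=1: skip
k=2: add 'm' → 'jum'
k=3: skip
k=4: add 'k' → 'jumk'
k=5: skip
k=6: add 'w' → 'jumkw'

jumkw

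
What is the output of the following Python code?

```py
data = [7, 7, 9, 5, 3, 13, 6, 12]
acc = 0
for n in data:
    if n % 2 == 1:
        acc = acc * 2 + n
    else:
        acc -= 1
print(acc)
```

445

n=7: odd, acc = 0*2+7 = 7
n=7: odd, acc = 7*2+7 = 21
n=9: odd, acc = 21*2+9 = 51
n=5: odd, acc = 51*2+5 = 107
n=3: odd, acc = 107*2+3 = 217
n=13: odd, acc = 217*2+13 = 447
n=6: not odd, acc = 447-1 = 446
n=12: not odd, acc = 446-1 = 445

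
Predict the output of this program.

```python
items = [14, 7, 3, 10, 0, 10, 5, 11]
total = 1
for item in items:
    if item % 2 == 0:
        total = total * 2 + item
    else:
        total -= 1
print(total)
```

item=14: even, total = 1*2+14 = 16
item=7: not even, total = 16-1 = 15
item=3: not even, total = 15-1 = 14
item=10: even, total = 14*2+10 = 38
item=0: even, total = 38*2+0 = 76
item=10: even, total = 76*2+10 = 162
item=5: not even, total = 162-1 = 161
item=11: not even, total = 161-1 = 160

160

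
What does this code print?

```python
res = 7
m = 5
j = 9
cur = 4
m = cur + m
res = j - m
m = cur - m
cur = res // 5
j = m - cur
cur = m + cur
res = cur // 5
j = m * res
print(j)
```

5

m = 4+5 = 9
res = 9-9 = 0
m = 4-9 = -5
cur = 0//5 = 0
j = (-5)-0 = -5
cur = (-5)+0 = -5
res = (-5)//5 = -1
j = (-5)*(-1) = 5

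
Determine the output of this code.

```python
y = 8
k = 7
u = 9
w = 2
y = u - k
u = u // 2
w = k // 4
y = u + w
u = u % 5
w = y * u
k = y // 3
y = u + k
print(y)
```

5

y = 9-7 = 2
u = 9//2 = 4
w = 7//4 = 1
y = 4+1 = 5
u = 4%5 = 4
w = 5*4 = 20
k = 5//3 = 1
y = 4+1 = 5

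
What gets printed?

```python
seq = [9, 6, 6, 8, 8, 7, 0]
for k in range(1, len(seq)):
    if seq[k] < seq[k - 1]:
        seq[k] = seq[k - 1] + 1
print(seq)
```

k=1: 6<9, seq[1] = 9+1 = 10 → [9, 10, 6, 8, 8, 7, 0]
k=2: 6<10, seq[2] = 10+1 = 11 → [9, 10, 11, 8, 8, 7, 0]
k=3: 8<11, seq[3] = 11+1 = 12 → [9, 10, 11, 12, 8, 7, 0]
k=4: 8<12, seq[4] = 12+1 = 13 → [9, 10, 11, 12, 13, 7, 0]
k=5: 7<13, seq[5] = 13+1 = 14 → [9, 10, 11, 12, 13, 14, 0]
k=6: 0<14, seq[6] = 14+1 = 15 → [9, 10, 11, 12, 13, 14, 15]

[9, 10, 11, 12, 13, 14, 15]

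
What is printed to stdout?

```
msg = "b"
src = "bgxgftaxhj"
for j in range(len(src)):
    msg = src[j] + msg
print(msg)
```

jhxatfgxgbb

j=0: prepend 'b' → 'bb'
j=1: prepend 'g' → 'gbb'
j=2: prepend 'x' → 'xgbb'
j=3: prepend 'g' → 'gxgbb'
j=4: prepend 'f' → 'fgxgbb'
j=5: prepend 't' → 'tfgxgbb'
j=6: prepend 'a' → 'atfgxgbb'
j=7: prepend 'x' → 'xatfgxgbb'
j=8: prepend 'h' → 'hxatfgxgbb'
j=9: prepend 'j' → 'jhxatfgxgbb'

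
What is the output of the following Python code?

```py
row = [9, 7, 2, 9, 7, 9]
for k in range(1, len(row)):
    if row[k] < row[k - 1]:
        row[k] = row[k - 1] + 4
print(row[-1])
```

29

k=1: 7<9, row[1] = 9+4 = 13 → [9, 13, 2, 9, 7, 9]
k=2: 2<13, row[2] = 13+4 = 17 → [9, 13, 17, 9, 7, 9]
k=3: 9<17, row[3] = 17+4 = 21 → [9, 13, 17, 21, 7, 9]
k=4: 7<21, row[4] = 21+4 = 25 → [9, 13, 17, 21, 25, 9]
k=5: 9<25, row[5] = 25+4 = 29 → [9, 13, 17, 21, 25, 29]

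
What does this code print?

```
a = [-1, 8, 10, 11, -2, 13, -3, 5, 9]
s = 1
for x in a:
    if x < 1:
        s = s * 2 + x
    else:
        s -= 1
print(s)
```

-19

x=-1: <1, s = 1*2+(-1) = 1
x=8: not <1, s = 1-1 = 0
x=10: not <1, s = 0-1 = -1
x=11: not <1, s = (-1)-1 = -2
x=-2: <1, s = (-2)*2+(-2) = -6
x=13: not <1, s = (-6)-1 = -7
x=-3: <1, s = (-7)*2+(-3) = -17
x=5: not <1, s = (-17)-1 = -18
x=9: not <1, s = (-18)-1 = -19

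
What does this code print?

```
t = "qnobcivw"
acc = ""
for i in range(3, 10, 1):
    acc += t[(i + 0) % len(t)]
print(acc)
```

bcivwqn

i=3: add t[3]='b' → 'b'
i=4: add t[4]='c' → 'bc'
i=5: add t[5]='i' → 'bci'
i=6: add t[6]='v' → 'bciv'
i=7: add t[7]='w' → 'bcivw'
i=8: add t[0]='q' → 'bcivwq'
i=9: add t[1]='n' → 'bcivwqn'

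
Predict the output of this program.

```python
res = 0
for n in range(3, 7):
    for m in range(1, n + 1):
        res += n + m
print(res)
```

138

n=3,m=1: res = 0+4 = 4
n=3,m=2: res = 4+5 = 9
n=3,m=3: res = 9+6 = 15
n=4,m=1: res = 15+5 = 20
n=4,m=2: res = 20+6 = 26
n=4,m=3: res = 26+7 = 33
n=4,m=4: res = 33+8 = 41
n=5,m=1: res = 41+6 = 47
n=5,m=2: res = 47+7 = 54
n=5,m=3: res = 54+8 = 62
n=5,m=4: res = 62+9 = 71
n=5,m=5: res = 71+10 = 81
n=6,m=1: res = 81+7 = 88
n=6,m=2: res = 88+8 = 96
n=6,m=3: res = 96+9 = 105
n=6,m=4: res = 105+10 = 115
n=6,m=5: res = 115+11 = 126
n=6,m=6: res = 126+12 = 138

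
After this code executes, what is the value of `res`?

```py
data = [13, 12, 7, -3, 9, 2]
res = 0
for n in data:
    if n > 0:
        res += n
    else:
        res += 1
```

n=13: >0, res = 0+13 = 13
n=12: >0, res = 13+12 = 25
n=7: >0, res = 25+7 = 32
n=-3: not >0, res = 32+1 = 33
n=9: >0, res = 33+9 = 42
n=2: >0, res = 42+2 = 44

44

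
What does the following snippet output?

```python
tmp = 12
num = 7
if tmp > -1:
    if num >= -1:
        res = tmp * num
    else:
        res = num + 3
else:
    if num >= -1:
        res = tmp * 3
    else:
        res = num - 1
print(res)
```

84

tmp=12, num=7
tmp > -1 is True; num >= -1 is True
→ res = tmp * num = 84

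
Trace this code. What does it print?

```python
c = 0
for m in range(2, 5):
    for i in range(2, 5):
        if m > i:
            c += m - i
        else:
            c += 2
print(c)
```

m=2,i=2: not 2>2, c = 0+2 = 2
m=2,i=3: not 2>3, c = 2+2 = 4
m=2,i=4: not 2>4, c = 4+2 = 6
m=3,i=2: 3>2, c = 6+1 = 7
m=3,i=3: not 3>3, c = 7+2 = 9
m=3,i=4: not 3>4, c = 9+2 = 11
m=4,i=2: 4>2, c = 11+2 = 13
m=4,i=3: 4>3, c = 13+1 = 14
m=4,i=4: not 4>4, c = 14+2 = 16

16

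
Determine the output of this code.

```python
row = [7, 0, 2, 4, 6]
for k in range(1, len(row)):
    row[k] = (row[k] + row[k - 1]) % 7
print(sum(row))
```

20

k=1: row[1] = (0+7)%7 = 0 → [7, 0, 2, 4, 6]
k=2: row[2] = (2+0)%7 = 2 → [7, 0, 2, 4, 6]
k=3: row[3] = (4+2)%7 = 6 → [7, 0, 2, 6, 6]
k=4: row[4] = (6+6)%7 = 5 → [7, 0, 2, 6, 5]
sum = 20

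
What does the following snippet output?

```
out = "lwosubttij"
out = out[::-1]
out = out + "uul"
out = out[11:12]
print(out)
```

u

reverse → 'jittbusowl'
+ 'uul' → 'jittbusowluul'
slice [11:12] → 'u'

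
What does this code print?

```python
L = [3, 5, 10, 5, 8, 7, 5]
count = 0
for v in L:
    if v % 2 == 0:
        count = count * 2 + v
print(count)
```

28

v=3: not even
v=5: not even
v=10: even, count = 0*2+10 = 10
v=5: not even
v=8: even, count = 10*2+8 = 28
v=7: not even
v=5: not even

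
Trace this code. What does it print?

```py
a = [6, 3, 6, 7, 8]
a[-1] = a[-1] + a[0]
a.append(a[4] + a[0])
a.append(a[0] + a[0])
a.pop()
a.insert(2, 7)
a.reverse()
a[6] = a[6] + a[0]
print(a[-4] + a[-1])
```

32

a[-1] = a[-1]+a[0] = 8+6 = 14 → [6, 3, 6, 7, 14]
append a[4]+a[0] = 14+6 = 20 → [6, 3, 6, 7, 14, 20]
append a[0]+a[0] = 6+6 = 12 → [6, 3, 6, 7, 14, 20, 12]
pop() removes 12 → [6, 3, 6, 7, 14, 20]
insert 7 at 2 → [6, 3, 7, 6, 7, 14, 20]
reverse → [20, 14, 7, 6, 7, 3, 6]
a[6] = a[6]+a[0] = 6+20 = 26 → [20, 14, 7, 6, 7, 3, 26]
a[-4]+a[-1] = 6+26 = 32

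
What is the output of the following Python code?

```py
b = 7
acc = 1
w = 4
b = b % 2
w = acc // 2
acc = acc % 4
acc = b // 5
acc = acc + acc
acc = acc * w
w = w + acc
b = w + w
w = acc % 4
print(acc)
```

b = 7%2 = 1
w = 1//2 = 0
acc = 1%4 = 1
acc = 1//5 = 0
acc = 0+0 = 0
acc = 0*0 = 0
w = 0+0 = 0
b = 0+0 = 0
w = 0%4 = 0

0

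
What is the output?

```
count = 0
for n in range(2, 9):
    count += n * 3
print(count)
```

105

n=2: count = 0+2*3 = 6
n=3: count = 6+3*3 = 15
n=4: count = 15+4*3 = 27
n=5: count = 27+5*3 = 42
n=6: count = 42+6*3 = 60
n=7: count = 60+7*3 = 81
n=8: count = 81+8*3 = 105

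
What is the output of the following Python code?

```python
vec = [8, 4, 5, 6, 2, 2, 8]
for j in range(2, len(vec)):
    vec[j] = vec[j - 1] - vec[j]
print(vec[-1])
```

-19

j=2: vec[2] = 4-5 = -1 → [8, 4, -1, 6, 2, 2, 8]
j=3: vec[3] = (-1)-6 = -7 → [8, 4, -1, -7, 2, 2, 8]
j=4: vec[4] = (-7)-2 = -9 → [8, 4, -1, -7, -9, 2, 8]
j=5: vec[5] = (-9)-2 = -11 → [8, 4, -1, -7, -9, -11, 8]
j=6: vec[6] = (-11)-8 = -19 → [8, 4, -1, -7, -9, -11, -19]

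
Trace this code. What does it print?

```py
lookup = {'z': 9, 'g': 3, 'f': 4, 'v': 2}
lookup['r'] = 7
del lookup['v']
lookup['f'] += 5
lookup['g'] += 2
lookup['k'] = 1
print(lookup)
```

{'z': 9, 'g': 5, 'f': 9, 'r': 7, 'k': 1}

lookup['r'] = 7 → {'z': 9, 'g': 3, 'f': 4, 'v': 2, 'r': 7}
del 'v' → {'z': 9, 'g': 3, 'f': 4, 'r': 7}
lookup['f'] = 4+5 = 9 → {'z': 9, 'g': 3, 'f': 9, 'r': 7}
lookup['g'] = 3+2 = 5 → {'z': 9, 'g': 5, 'f': 9, 'r': 7}
lookup['k'] = 1 → {'z': 9, 'g': 5, 'f': 9, 'r': 7, 'k': 1}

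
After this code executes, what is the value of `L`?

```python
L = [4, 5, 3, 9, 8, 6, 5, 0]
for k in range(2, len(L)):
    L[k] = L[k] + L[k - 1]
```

[4, 5, 8, 17, 25, 31, 36, 36]

k=2: L[2] = 3+5 = 8 → [4, 5, 8, 9, 8, 6, 5, 0]
k=3: L[3] = 9+8 = 17 → [4, 5, 8, 17, 8, 6, 5, 0]
k=4: L[4] = 8+17 = 25 → [4, 5, 8, 17, 25, 6, 5, 0]
k=5: L[5] = 6+25 = 31 → [4, 5, 8, 17, 25, 31, 5, 0]
k=6: L[6] = 5+31 = 36 → [4, 5, 8, 17, 25, 31, 36, 0]
k=7: L[7] = 0+36 = 36 → [4, 5, 8, 17, 25, 31, 36, 36]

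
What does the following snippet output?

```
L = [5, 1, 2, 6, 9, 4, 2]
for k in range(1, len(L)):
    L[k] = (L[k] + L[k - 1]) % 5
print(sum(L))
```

k=1: L[1] = (1+5)%5 = 1 → [5, 1, 2, 6, 9, 4, 2]
k=2: L[2] = (2+1)%5 = 3 → [5, 1, 3, 6, 9, 4, 2]
k=3: L[3] = (6+3)%5 = 4 → [5, 1, 3, 4, 9, 4, 2]
k=4: L[4] = (9+4)%5 = 3 → [5, 1, 3, 4, 3, 4, 2]
k=5: L[5] = (4+3)%5 = 2 → [5, 1, 3, 4, 3, 2, 2]
k=6: L[6] = (2+2)%5 = 4 → [5, 1, 3, 4, 3, 2, 4]
sum = 22

22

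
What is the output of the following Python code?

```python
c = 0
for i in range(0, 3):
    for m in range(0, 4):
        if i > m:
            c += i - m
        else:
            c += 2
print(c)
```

i=0,m=0: not 0>0, c = 0+2 = 2
i=0,m=1: not 0>1, c = 2+2 = 4
i=0,m=2: not 0>2, c = 4+2 = 6
i=0,m=3: not 0>3, c = 6+2 = 8
i=1,m=0: 1>0, c = 8+1 = 9
i=1,m=1: not 1>1, c = 9+2 = 11
i=1,m=2: not 1>2, c = 11+2 = 13
i=1,m=3: not 1>3, c = 13+2 = 15
i=2,m=0: 2>0, c = 15+2 = 17
i=2,m=1: 2>1, c = 17+1 = 18
i=2,m=2: not 2>2, c = 18+2 = 20
i=2,m=3: not 2>3, c = 20+2 = 22

22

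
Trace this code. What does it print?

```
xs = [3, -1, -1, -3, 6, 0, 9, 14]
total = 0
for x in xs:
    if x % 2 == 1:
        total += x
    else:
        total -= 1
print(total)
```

x=3: odd, total = 0+3 = 3
x=-1: odd, total = 3+(-1) = 2
x=-1: odd, total = 2+(-1) = 1
x=-3: odd, total = 1+(-3) = -2
x=6: not odd, total = (-2)-1 = -3
x=0: not odd, total = (-3)-1 = -4
x=9: odd, total = (-4)+9 = 5
x=14: not odd, total = 5-1 = 4

4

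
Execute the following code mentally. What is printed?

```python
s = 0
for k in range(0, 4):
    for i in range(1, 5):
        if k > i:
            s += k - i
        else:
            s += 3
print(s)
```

43

k=0,i=1: not 0>1, s = 0+3 = 3
k=0,i=2: not 0>2, s = 3+3 = 6
k=0,i=3: not 0>3, s = 6+3 = 9
k=0,i=4: not 0>4, s = 9+3 = 12
k=1,i=1: not 1>1, s = 12+3 = 15
k=1,i=2: not 1>2, s = 15+3 = 18
k=1,i=3: not 1>3, s = 18+3 = 21
k=1,i=4: not 1>4, s = 21+3 = 24
k=2,i=1: 2>1, s = 24+1 = 25
k=2,i=2: not 2>2, s = 25+3 = 28
k=2,i=3: not 2>3, s = 28+3 = 31
k=2,i=4: not 2>4, s = 31+3 = 34
k=3,i=1: 3>1, s = 34+2 = 36
k=3,i=2: 3>2, s = 36+1 = 37
k=3,i=3: not 3>3, s = 37+3 = 40
k=3,i=4: not 3>4, s = 40+3 = 43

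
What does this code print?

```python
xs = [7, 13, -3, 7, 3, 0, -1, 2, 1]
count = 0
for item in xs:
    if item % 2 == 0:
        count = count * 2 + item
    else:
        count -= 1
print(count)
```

item=7: not even, count = 0-1 = -1
item=13: not even, count = (-1)-1 = -2
item=-3: not even, count = (-2)-1 = -3
item=7: not even, count = (-3)-1 = -4
item=3: not even, count = (-4)-1 = -5
item=0: even, count = (-5)*2+0 = -10
item=-1: not even, count = (-10)-1 = -11
item=2: even, count = (-11)*2+2 = -20
item=1: not even, count = (-20)-1 = -21

-21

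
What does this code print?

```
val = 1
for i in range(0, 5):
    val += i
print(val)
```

11

i=0: val = 1+0 = 1
i=1: val = 1+1 = 2
i=2: val = 2+2 = 4
i=3: val = 4+3 = 7
i=4: val = 7+4 = 11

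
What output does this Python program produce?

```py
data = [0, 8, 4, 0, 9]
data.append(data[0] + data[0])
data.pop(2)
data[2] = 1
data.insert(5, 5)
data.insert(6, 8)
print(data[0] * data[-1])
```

0

append data[0]+data[0] = 0+0 = 0 → [0, 8, 4, 0, 9, 0]
pop(2) removes 4 → [0, 8, 0, 9, 0]
data[2] = 1 → [0, 8, 1, 9, 0]
insert 5 at 5 → [0, 8, 1, 9, 0, 5]
insert 8 at 6 → [0, 8, 1, 9, 0, 5, 8]
data[0]*data[-1] = 0*8 = 0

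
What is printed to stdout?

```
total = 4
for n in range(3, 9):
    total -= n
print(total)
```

n=3: total = 4-3 = 1
n=4: total = 1-4 = -3
n=5: total = (-3)-5 = -8
n=6: total = (-8)-6 = -14
n=7: total = (-14)-7 = -21
n=8: total = (-21)-8 = -29

-29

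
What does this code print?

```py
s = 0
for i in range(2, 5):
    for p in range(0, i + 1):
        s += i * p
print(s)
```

64

i=2,p=0: s = 0+0 = 0
i=2,p=1: s = 0+2 = 2
i=2,p=2: s = 2+4 = 6
i=3,p=0: s = 6+0 = 6
i=3,p=1: s = 6+3 = 9
i=3,p=2: s = 9+6 = 15
i=3,p=3: s = 15+9 = 24
i=4,p=0: s = 24+0 = 24
i=4,p=1: s = 24+4 = 28
i=4,p=2: s = 28+8 = 36
i=4,p=3: s = 36+12 = 48
i=4,p=4: s = 48+16 = 64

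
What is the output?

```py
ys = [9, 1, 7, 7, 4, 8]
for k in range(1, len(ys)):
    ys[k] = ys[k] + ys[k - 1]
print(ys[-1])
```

36

k=1: ys[1] = 1+9 = 10 → [9, 10, 7, 7, 4, 8]
k=2: ys[2] = 7+10 = 17 → [9, 10, 17, 7, 4, 8]
k=3: ys[3] = 7+17 = 24 → [9, 10, 17, 24, 4, 8]
k=4: ys[4] = 4+24 = 28 → [9, 10, 17, 24, 28, 8]
k=5: ys[5] = 8+28 = 36 → [9, 10, 17, 24, 28, 36]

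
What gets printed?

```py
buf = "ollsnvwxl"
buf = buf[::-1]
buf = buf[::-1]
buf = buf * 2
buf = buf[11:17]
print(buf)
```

reverse → 'lxwvnsllo'
reverse → 'ollsnvwxl'
repeat ×2 → 'ollsnvwxlollsnvwxl'
slice [11:17] → 'lsnvwx'

lsnvwx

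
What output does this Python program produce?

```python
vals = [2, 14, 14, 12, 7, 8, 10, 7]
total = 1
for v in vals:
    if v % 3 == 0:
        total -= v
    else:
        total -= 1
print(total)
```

v=2: not %3==0, total = 1-1 = 0
v=14: not %3==0, total = 0-1 = -1
v=14: not %3==0, total = (-1)-1 = -2
v=12: %3==0, total = (-2)-12 = -14
v=7: not %3==0, total = (-14)-1 = -15
v=8: not %3==0, total = (-15)-1 = -16
v=10: not %3==0, total = (-16)-1 = -17
v=7: not %3==0, total = (-17)-1 = -18

-18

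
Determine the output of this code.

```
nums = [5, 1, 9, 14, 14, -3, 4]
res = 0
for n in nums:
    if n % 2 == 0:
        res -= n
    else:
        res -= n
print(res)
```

n=5: not even, res = 0-5 = -5
n=1: not even, res = (-5)-1 = -6
n=9: not even, res = (-6)-9 = -15
n=14: even, res = (-15)-14 = -29
n=14: even, res = (-29)-14 = -43
n=-3: not even, res = (-43)-(-3) = -40
n=4: even, res = (-40)-4 = -44

-44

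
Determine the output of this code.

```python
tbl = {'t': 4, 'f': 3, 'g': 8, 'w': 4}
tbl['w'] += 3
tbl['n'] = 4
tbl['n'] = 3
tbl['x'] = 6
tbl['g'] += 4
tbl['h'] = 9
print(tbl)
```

{'t': 4, 'f': 3, 'g': 12, 'w': 7, 'n': 3, 'x': 6, 'h': 9}

tbl['w'] = 4+3 = 7 → {'t': 4, 'f': 3, 'g': 8, 'w': 7}
tbl['n'] = 4 → {'t': 4, 'f': 3, 'g': 8, 'w': 7, 'n': 4}
tbl['n'] = 3 → {'t': 4, 'f': 3, 'g': 8, 'w': 7, 'n': 3}
tbl['x'] = 6 → {'t': 4, 'f': 3, 'g': 8, 'w': 7, 'n': 3, 'x': 6}
tbl['g'] = 8+4 = 12 → {'t': 4, 'f': 3, 'g': 12, 'w': 7, 'n': 3, 'x': 6}
tbl['h'] = 9 → {'t': 4, 'f': 3, 'g': 12, 'w': 7, 'n': 3, 'x': 6, 'h': 9}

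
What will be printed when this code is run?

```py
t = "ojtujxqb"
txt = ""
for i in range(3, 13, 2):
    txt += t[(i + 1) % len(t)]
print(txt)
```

i=3: add t[4]='j' → 'j'
i=5: add t[6]='q' → 'jq'
i=7: add t[0]='o' → 'jqo'
i=9: add t[2]='t' → 'jqot'
i=11: add t[4]='j' → 'jqotj'

jqotj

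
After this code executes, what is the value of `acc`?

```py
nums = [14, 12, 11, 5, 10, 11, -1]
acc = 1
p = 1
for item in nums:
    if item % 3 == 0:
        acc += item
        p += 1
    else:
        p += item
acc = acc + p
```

65

item=14: not %3==0; p=15
item=12: %3==0, acc = 1+12 = 13; p=16
item=11: not %3==0; p=27
item=5: not %3==0; p=32
item=10: not %3==0; p=42
item=11: not %3==0; p=53
item=-1: not %3==0; p=52
acc+p = 13+52 = 65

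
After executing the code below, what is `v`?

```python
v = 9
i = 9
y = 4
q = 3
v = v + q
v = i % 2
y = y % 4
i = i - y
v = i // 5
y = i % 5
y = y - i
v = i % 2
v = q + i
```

12

v = 9+3 = 12
v = 9%2 = 1
y = 4%4 = 0
i = 9-0 = 9
v = 9//5 = 1
y = 9%5 = 4
y = 4-9 = -5
v = 9%2 = 1
v = 3+9 = 12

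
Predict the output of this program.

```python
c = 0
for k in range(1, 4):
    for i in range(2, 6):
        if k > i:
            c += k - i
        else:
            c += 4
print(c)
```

k=1,i=2: not 1>2, c = 0+4 = 4
k=1,i=3: not 1>3, c = 4+4 = 8
k=1,i=4: not 1>4, c = 8+4 = 12
k=1,i=5: not 1>5, c = 12+4 = 16
k=2,i=2: not 2>2, c = 16+4 = 20
k=2,i=3: not 2>3, c = 20+4 = 24
k=2,i=4: not 2>4, c = 24+4 = 28
k=2,i=5: not 2>5, c = 28+4 = 32
k=3,i=2: 3>2, c = 32+1 = 33
k=3,i=3: not 3>3, c = 33+4 = 37
k=3,i=4: not 3>4, c = 37+4 = 41
k=3,i=5: not 3>5, c = 41+4 = 45

45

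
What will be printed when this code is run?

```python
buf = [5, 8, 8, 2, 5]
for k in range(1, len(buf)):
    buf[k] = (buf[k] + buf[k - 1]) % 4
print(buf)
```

[5, 1, 1, 3, 0]

k=1: buf[1] = (8+5)%4 = 1 → [5, 1, 8, 2, 5]
k=2: buf[2] = (8+1)%4 = 1 → [5, 1, 1, 2, 5]
k=3: buf[3] = (2+1)%4 = 3 → [5, 1, 1, 3, 5]
k=4: buf[4] = (5+3)%4 = 0 → [5, 1, 1, 3, 0]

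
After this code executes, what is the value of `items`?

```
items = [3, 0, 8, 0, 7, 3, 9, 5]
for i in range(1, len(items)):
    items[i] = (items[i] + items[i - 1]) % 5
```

[3, 3, 1, 1, 3, 1, 0, 0]

i=1: items[1] = (0+3)%5 = 3 → [3, 3, 8, 0, 7, 3, 9, 5]
i=2: items[2] = (8+3)%5 = 1 → [3, 3, 1, 0, 7, 3, 9, 5]
i=3: items[3] = (0+1)%5 = 1 → [3, 3, 1, 1, 7, 3, 9, 5]
i=4: items[4] = (7+1)%5 = 3 → [3, 3, 1, 1, 3, 3, 9, 5]
i=5: items[5] = (3+3)%5 = 1 → [3, 3, 1, 1, 3, 1, 9, 5]
i=6: items[6] = (9+1)%5 = 0 → [3, 3, 1, 1, 3, 1, 0, 5]
i=7: items[7] = (5+0)%5 = 0 → [3, 3, 1, 1, 3, 1, 0, 0]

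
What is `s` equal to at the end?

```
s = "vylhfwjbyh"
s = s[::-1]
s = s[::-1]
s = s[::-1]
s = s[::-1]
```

reverse → 'hybjwfhlyv'
reverse → 'vylhfwjbyh'
reverse → 'hybjwfhlyv'
reverse → 'vylhfwjbyh'

'vylhfwjbyh'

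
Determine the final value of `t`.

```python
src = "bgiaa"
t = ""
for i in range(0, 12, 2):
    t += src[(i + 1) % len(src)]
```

i=0: add src[1]='g' → 'g'
i=2: add src[3]='a' → 'ga'
i=4: add src[0]='b' → 'gab'
i=6: add src[2]='i' → 'gabi'
i=8: add src[4]='a' → 'gabia'
i=10: add src[1]='g' → 'gabiag'

'gabiag'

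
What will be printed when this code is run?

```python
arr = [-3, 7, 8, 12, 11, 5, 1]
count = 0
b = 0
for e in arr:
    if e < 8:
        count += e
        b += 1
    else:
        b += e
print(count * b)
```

350

e=-3: <8, count = 0+(-3) = -3; b=1
e=7: <8, count = (-3)+7 = 4; b=2
e=8: not <8; b=10
e=12: not <8; b=22
e=11: not <8; b=33
e=5: <8, count = 4+5 = 9; b=34
e=1: <8, count = 9+1 = 10; b=35
count*b = 10*35 = 350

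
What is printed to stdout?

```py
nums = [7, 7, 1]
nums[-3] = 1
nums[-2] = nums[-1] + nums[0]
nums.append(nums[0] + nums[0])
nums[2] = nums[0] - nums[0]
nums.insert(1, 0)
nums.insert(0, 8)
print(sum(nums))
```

nums[-3] = 1 → [1, 7, 1]
nums[-2] = nums[-1]+nums[0] = 1+1 = 2 → [1, 2, 1]
append nums[0]+nums[0] = 1+1 = 2 → [1, 2, 1, 2]
nums[2] = nums[0]-nums[0] = 1-1 = 0 → [1, 2, 0, 2]
insert 0 at 1 → [1, 0, 2, 0, 2]
insert 8 at 0 → [8, 1, 0, 2, 0, 2]
sum = 13

13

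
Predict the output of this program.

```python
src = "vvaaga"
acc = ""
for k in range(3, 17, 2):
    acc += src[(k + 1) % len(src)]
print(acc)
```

gvagvag

k=3: add src[4]='g' → 'g'
k=5: add src[0]='v' → 'gv'
k=7: add src[2]='a' → 'gva'
k=9: add src[4]='g' → 'gvag'
k=11: add src[0]='v' → 'gvagv'
k=13: add src[2]='a' → 'gvagva'
k=15: add src[4]='g' → 'gvagvag'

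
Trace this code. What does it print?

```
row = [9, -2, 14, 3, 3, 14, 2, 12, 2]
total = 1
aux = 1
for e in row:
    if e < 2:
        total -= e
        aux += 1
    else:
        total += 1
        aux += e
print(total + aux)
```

e=9: not <2, total = 1+1 = 2; aux=10
e=-2: <2, total = 2-(-2) = 4; aux=11
e=14: not <2, total = 4+1 = 5; aux=25
e=3: not <2, total = 5+1 = 6; aux=28
e=3: not <2, total = 6+1 = 7; aux=31
e=14: not <2, total = 7+1 = 8; aux=45
e=2: not <2, total = 8+1 = 9; aux=47
e=12: not <2, total = 9+1 = 10; aux=59
e=2: not <2, total = 10+1 = 11; aux=61
total+aux = 11+61 = 72

72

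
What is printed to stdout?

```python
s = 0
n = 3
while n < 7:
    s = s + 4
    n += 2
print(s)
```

n=3: s = 0+4 = 4
n=5: s = 4+4 = 8

8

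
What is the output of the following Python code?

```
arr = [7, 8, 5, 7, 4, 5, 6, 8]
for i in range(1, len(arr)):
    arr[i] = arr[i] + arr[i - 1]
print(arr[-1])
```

i=1: arr[1] = 8+7 = 15 → [7, 15, 5, 7, 4, 5, 6, 8]
i=2: arr[2] = 5+15 = 20 → [7, 15, 20, 7, 4, 5, 6, 8]
i=3: arr[3] = 7+20 = 27 → [7, 15, 20, 27, 4, 5, 6, 8]
i=4: arr[4] = 4+27 = 31 → [7, 15, 20, 27, 31, 5, 6, 8]
i=5: arr[5] = 5+31 = 36 → [7, 15, 20, 27, 31, 36, 6, 8]
i=6: arr[6] = 6+36 = 42 → [7, 15, 20, 27, 31, 36, 42, 8]
i=7: arr[7] = 8+42 = 50 → [7, 15, 20, 27, 31, 36, 42, 50]

50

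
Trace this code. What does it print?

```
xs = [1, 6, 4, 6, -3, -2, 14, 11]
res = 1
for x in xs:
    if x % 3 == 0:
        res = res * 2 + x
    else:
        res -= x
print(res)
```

-6

x=1: not %3==0, res = 1-1 = 0
x=6: %3==0, res = 0*2+6 = 6
x=4: not %3==0, res = 6-4 = 2
x=6: %3==0, res = 2*2+6 = 10
x=-3: %3==0, res = 10*2+(-3) = 17
x=-2: not %3==0, res = 17-(-2) = 19
x=14: not %3==0, res = 19-14 = 5
x=11: not %3==0, res = 5-11 = -6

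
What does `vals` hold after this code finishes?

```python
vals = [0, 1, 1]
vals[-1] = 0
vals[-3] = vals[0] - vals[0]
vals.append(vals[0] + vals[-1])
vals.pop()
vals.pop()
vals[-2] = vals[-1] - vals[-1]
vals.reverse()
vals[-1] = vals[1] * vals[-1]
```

vals[-1] = 0 → [0, 1, 0]
vals[-3] = vals[0]-vals[0] = 0-0 = 0 → [0, 1, 0]
append vals[0]+vals[-1] = 0+0 = 0 → [0, 1, 0, 0]
pop() removes 0 → [0, 1, 0]
pop() removes 0 → [0, 1]
vals[-2] = vals[-1]-vals[-1] = 1-1 = 0 → [0, 1]
reverse → [1, 0]
vals[-1] = vals[1]*vals[-1] = 0*0 = 0 → [1, 0]

[1, 0]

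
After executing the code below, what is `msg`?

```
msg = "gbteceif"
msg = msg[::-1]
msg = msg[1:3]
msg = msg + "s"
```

reverse → 'fiecetbg'
slice [1:3] → 'ie'
+ 's' → 'ies'

'ies'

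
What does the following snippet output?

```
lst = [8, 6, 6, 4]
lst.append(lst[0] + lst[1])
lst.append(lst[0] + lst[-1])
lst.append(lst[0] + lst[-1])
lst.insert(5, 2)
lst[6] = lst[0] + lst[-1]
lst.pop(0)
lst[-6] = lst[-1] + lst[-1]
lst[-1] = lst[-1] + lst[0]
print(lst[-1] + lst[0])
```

42

append lst[0]+lst[1] = 8+6 = 14 → [8, 6, 6, 4, 14]
append lst[0]+lst[-1] = 8+14 = 22 → [8, 6, 6, 4, 14, 22]
append lst[0]+lst[-1] = 8+22 = 30 → [8, 6, 6, 4, 14, 22, 30]
insert 2 at 5 → [8, 6, 6, 4, 14, 2, 22, 30]
lst[6] = lst[0]+lst[-1] = 8+30 = 38 → [8, 6, 6, 4, 14, 2, 38, 30]
pop(0) removes 8 → [6, 6, 4, 14, 2, 38, 30]
lst[-6] = lst[-1]+lst[-1] = 30+30 = 60 → [6, 60, 4, 14, 2, 38, 30]
lst[-1] = lst[-1]+lst[0] = 30+6 = 36 → [6, 60, 4, 14, 2, 38, 36]
lst[-1]+lst[0] = 36+6 = 42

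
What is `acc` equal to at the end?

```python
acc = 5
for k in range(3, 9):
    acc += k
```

38

k=3: acc = 5+3 = 8
k=4: acc = 8+4 = 12
k=5: acc = 12+5 = 17
k=6: acc = 17+6 = 23
k=7: acc = 23+7 = 30
k=8: acc = 30+8 = 38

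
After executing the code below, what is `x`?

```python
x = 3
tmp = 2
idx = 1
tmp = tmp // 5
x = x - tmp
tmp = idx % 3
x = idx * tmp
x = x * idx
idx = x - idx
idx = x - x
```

tmp = 2//5 = 0
x = 3-0 = 3
tmp = 1%3 = 1
x = 1*1 = 1
x = 1*1 = 1
idx = 1-1 = 0
idx = 1-1 = 0

1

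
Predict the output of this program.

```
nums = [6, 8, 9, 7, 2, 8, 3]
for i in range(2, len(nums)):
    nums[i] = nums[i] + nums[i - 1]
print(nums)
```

i=2: nums[2] = 9+8 = 17 → [6, 8, 17, 7, 2, 8, 3]
i=3: nums[3] = 7+17 = 24 → [6, 8, 17, 24, 2, 8, 3]
i=4: nums[4] = 2+24 = 26 → [6, 8, 17, 24, 26, 8, 3]
i=5: nums[5] = 8+26 = 34 → [6, 8, 17, 24, 26, 34, 3]
i=6: nums[6] = 3+34 = 37 → [6, 8, 17, 24, 26, 34, 37]

[6, 8, 17, 24, 26, 34, 37]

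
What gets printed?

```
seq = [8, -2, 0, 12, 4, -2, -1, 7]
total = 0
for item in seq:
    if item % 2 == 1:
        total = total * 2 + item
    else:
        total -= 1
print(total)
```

-19

item=8: not odd, total = 0-1 = -1
item=-2: not odd, total = (-1)-1 = -2
item=0: not odd, total = (-2)-1 = -3
item=12: not odd, total = (-3)-1 = -4
item=4: not odd, total = (-4)-1 = -5
item=-2: not odd, total = (-5)-1 = -6
item=-1: odd, total = (-6)*2+(-1) = -13
item=7: odd, total = (-13)*2+7 = -19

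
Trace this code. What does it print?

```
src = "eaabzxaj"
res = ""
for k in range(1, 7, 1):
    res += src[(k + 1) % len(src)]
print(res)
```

abzxaj

k=1: add src[2]='a' → 'a'
k=2: add src[3]='b' → 'ab'
k=3: add src[4]='z' → 'abz'
k=4: add src[5]='x' → 'abzx'
k=5: add src[6]='a' → 'abzxa'
k=6: add src[7]='j' → 'abzxaj'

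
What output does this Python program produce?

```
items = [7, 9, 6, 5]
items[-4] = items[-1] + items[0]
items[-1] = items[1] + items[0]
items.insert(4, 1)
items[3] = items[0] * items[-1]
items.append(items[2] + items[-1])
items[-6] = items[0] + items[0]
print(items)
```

items[-4] = items[-1]+items[0] = 5+7 = 12 → [12, 9, 6, 5]
items[-1] = items[1]+items[0] = 9+12 = 21 → [12, 9, 6, 21]
insert 1 at 4 → [12, 9, 6, 21, 1]
items[3] = items[0]*items[-1] = 12*1 = 12 → [12, 9, 6, 12, 1]
append items[2]+items[-1] = 6+1 = 7 → [12, 9, 6, 12, 1, 7]
items[-6] = items[0]+items[0] = 12+12 = 24 → [24, 9, 6, 12, 1, 7]

[24, 9, 6, 12, 1, 7]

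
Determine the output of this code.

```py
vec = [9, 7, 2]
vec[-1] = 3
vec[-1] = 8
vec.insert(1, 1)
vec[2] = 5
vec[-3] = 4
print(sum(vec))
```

26

vec[-1] = 3 → [9, 7, 3]
vec[-1] = 8 → [9, 7, 8]
insert 1 at 1 → [9, 1, 7, 8]
vec[2] = 5 → [9, 1, 5, 8]
vec[-3] = 4 → [9, 4, 5, 8]
sum = 26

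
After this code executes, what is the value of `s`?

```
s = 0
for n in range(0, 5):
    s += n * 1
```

10

n=0: s = 0+0*1 = 0
n=1: s = 0+1*1 = 1
n=2: s = 1+2*1 = 3
n=3: s = 3+3*1 = 6
n=4: s = 6+4*1 = 10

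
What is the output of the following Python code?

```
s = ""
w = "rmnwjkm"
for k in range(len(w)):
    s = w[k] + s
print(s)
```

k=0: prepend 'r' → 'r'
k=1: prepend 'm' → 'mr'
k=2: prepend 'n' → 'nmr'
k=3: prepend 'w' → 'wnmr'
k=4: prepend 'j' → 'jwnmr'
k=5: prepend 'k' → 'kjwnmr'
k=6: prepend 'm' → 'mkjwnmr'

mkjwnmr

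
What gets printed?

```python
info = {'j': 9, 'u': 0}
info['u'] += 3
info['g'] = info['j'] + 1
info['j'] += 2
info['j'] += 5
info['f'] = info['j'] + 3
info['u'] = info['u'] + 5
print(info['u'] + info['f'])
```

27

info['u'] = 0+3 = 3 → {'j': 9, 'u': 3}
info['g'] = info['j']+1 = 10 → {'j': 9, 'u': 3, 'g': 10}
info['j'] = 9+2 = 11 → {'j': 11, 'u': 3, 'g': 10}
info['j'] = 11+5 = 16 → {'j': 16, 'u': 3, 'g': 10}
info['f'] = info['j']+3 = 19 → {'j': 16, 'u': 3, 'g': 10, 'f': 19}
info['u'] = info['u']+5 = 8 → {'j': 16, 'u': 8, 'g': 10, 'f': 19}
info['u']+info['f'] = 8+19 = 27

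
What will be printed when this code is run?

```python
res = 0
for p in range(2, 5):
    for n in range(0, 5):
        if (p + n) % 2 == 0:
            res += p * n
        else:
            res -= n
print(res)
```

34

p=2,n=0: even sum, res = 0+0 = 0
p=2,n=1: odd sum, res = 0-1 = -1
p=2,n=2: even sum, res = (-1)+4 = 3
p=2,n=3: odd sum, res = 3-3 = 0
p=2,n=4: even sum, res = 0+8 = 8
p=3,n=0: odd sum, res = 8-0 = 8
p=3,n=1: even sum, res = 8+3 = 11
p=3,n=2: odd sum, res = 11-2 = 9
p=3,n=3: even sum, res = 9+9 = 18
p=3,n=4: odd sum, res = 18-4 = 14
p=4,n=0: even sum, res = 14+0 = 14
p=4,n=1: odd sum, res = 14-1 = 13
p=4,n=2: even sum, res = 13+8 = 21
p=4,n=3: odd sum, res = 21-3 = 18
p=4,n=4: even sum, res = 18+16 = 34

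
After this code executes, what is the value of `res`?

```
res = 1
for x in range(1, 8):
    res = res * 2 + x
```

x=1: res = 1*2+1 = 3
x=2: res = 3*2+2 = 8
x=3: res = 8*2+3 = 19
x=4: res = 19*2+4 = 42
x=5: res = 42*2+5 = 89
x=6: res = 89*2+6 = 184
x=7: res = 184*2+7 = 375

375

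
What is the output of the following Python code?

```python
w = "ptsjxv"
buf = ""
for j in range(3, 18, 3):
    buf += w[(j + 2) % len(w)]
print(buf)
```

j=3: add w[5]='v' → 'v'
j=6: add w[2]='s' → 'vs'
j=9: add w[5]='v' → 'vsv'
j=12: add w[2]='s' → 'vsvs'
j=15: add w[5]='v' → 'vsvsv'

vsvsv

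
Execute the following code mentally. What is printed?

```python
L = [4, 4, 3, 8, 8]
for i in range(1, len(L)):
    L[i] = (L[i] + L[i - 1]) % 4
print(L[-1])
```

3

i=1: L[1] = (4+4)%4 = 0 → [4, 0, 3, 8, 8]
i=2: L[2] = (3+0)%4 = 3 → [4, 0, 3, 8, 8]
i=3: L[3] = (8+3)%4 = 3 → [4, 0, 3, 3, 8]
i=4: L[4] = (8+3)%4 = 3 → [4, 0, 3, 3, 3]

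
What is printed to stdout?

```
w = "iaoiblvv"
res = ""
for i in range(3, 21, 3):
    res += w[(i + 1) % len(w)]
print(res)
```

bvolii

i=3: add w[4]='b' → 'b'
i=6: add w[7]='v' → 'bv'
i=9: add w[2]='o' → 'bvo'
i=12: add w[5]='l' → 'bvol'
i=15: add w[0]='i' → 'bvoli'
i=18: add w[3]='i' → 'bvolii'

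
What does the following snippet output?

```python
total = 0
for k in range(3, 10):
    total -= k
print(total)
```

k=3: total = 0-3 = -3
k=4: total = (-3)-4 = -7
k=5: total = (-7)-5 = -12
k=6: total = (-12)-6 = -18
k=7: total = (-18)-7 = -25
k=8: total = (-25)-8 = -33
k=9: total = (-33)-9 = -42

-42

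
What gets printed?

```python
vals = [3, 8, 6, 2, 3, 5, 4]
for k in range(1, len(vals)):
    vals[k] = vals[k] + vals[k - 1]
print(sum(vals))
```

130

k=1: vals[1] = 8+3 = 11 → [3, 11, 6, 2, 3, 5, 4]
k=2: vals[2] = 6+11 = 17 → [3, 11, 17, 2, 3, 5, 4]
k=3: vals[3] = 2+17 = 19 → [3, 11, 17, 19, 3, 5, 4]
k=4: vals[4] = 3+19 = 22 → [3, 11, 17, 19, 22, 5, 4]
k=5: vals[5] = 5+22 = 27 → [3, 11, 17, 19, 22, 27, 4]
k=6: vals[6] = 4+27 = 31 → [3, 11, 17, 19, 22, 27, 31]
sum = 130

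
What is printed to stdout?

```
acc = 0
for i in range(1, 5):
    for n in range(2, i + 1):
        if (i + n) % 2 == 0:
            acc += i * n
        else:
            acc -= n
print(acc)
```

32

i=2,n=2: even sum, acc = 0+4 = 4
i=3,n=2: odd sum, acc = 4-2 = 2
i=3,n=3: even sum, acc = 2+9 = 11
i=4,n=2: even sum, acc = 11+8 = 19
i=4,n=3: odd sum, acc = 19-3 = 16
i=4,n=4: even sum, acc = 16+16 = 32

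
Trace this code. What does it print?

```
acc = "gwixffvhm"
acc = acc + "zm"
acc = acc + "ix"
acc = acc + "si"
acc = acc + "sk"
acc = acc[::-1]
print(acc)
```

ksisximzmhvffxiwg

+ 'zm' → 'gwixffvhmzm'
+ 'ix' → 'gwixffvhmzmix'
+ 'si' → 'gwixffvhmzmixsi'
+ 'sk' → 'gwixffvhmzmixsisk'
reverse → 'ksisximzmhvffxiwg'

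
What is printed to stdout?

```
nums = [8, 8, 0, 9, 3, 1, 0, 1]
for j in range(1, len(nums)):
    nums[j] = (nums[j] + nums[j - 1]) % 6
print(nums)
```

[8, 4, 4, 1, 4, 5, 5, 0]

j=1: nums[1] = (8+8)%6 = 4 → [8, 4, 0, 9, 3, 1, 0, 1]
j=2: nums[2] = (0+4)%6 = 4 → [8, 4, 4, 9, 3, 1, 0, 1]
j=3: nums[3] = (9+4)%6 = 1 → [8, 4, 4, 1, 3, 1, 0, 1]
j=4: nums[4] = (3+1)%6 = 4 → [8, 4, 4, 1, 4, 1, 0, 1]
j=5: nums[5] = (1+4)%6 = 5 → [8, 4, 4, 1, 4, 5, 0, 1]
j=6: nums[6] = (0+5)%6 = 5 → [8, 4, 4, 1, 4, 5, 5, 1]
j=7: nums[7] = (1+5)%6 = 0 → [8, 4, 4, 1, 4, 5, 5, 0]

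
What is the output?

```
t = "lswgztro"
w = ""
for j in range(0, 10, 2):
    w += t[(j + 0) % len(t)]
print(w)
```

j=0: add t[0]='l' → 'l'
j=2: add t[2]='w' → 'lw'
j=4: add t[4]='z' → 'lwz'
j=6: add t[6]='r' → 'lwzr'
j=8: add t[0]='l' → 'lwzrl'

lwzrl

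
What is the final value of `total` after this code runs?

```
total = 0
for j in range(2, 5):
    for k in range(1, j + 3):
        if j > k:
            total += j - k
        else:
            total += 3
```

j=2,k=1: 2>1, total = 0+1 = 1
j=2,k=2: not 2>2, total = 1+3 = 4
j=2,k=3: not 2>3, total = 4+3 = 7
j=2,k=4: not 2>4, total = 7+3 = 10
j=3,k=1: 3>1, total = 10+2 = 12
j=3,k=2: 3>2, total = 12+1 = 13
j=3,k=3: not 3>3, total = 13+3 = 16
j=3,k=4: not 3>4, total = 16+3 = 19
j=3,k=5: not 3>5, total = 19+3 = 22
j=4,k=1: 4>1, total = 22+3 = 25
j=4,k=2: 4>2, total = 25+2 = 27
j=4,k=3: 4>3, total = 27+1 = 28
j=4,k=4: not 4>4, total = 28+3 = 31
j=4,k=5: not 4>5, total = 31+3 = 34
j=4,k=6: not 4>6, total = 34+3 = 37

37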